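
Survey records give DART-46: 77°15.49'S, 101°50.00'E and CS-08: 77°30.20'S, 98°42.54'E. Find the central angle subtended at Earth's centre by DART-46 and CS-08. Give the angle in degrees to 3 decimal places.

DART-46: φ = -77.25817°, λ = +101.83333°
CS-08: φ = -77.50333°, λ = +98.70900°
Δφ = -0.2452°,  Δλ = -3.1243°
a = sin²(Δφ/2) + cos φ₁ cos φ₂ sin²(Δλ/2) = 0.000040
c = 2·arcsin(√a) = 0.012657 rad = 0.7252°

0.725°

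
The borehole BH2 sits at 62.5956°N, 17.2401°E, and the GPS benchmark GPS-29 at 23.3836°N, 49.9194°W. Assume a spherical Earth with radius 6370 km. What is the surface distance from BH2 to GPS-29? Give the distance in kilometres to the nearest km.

6550 km

Δφ = -39.2120°,  Δλ = -67.1595°
a = sin²(Δφ/2) + cos φ₁ cos φ₂ sin²(Δλ/2) = 0.241833
c = 2·arcsin(√a) = 1.028232 rad = 58.9133°
d = R·c = 6370 × 1.028232 = 6549.8 km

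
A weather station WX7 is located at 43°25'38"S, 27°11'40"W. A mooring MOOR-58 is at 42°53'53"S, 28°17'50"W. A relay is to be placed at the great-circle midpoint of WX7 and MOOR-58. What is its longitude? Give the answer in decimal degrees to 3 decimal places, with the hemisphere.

27.748°W

WX7: φ = -43.42722°, λ = -27.19444°
MOOR-58: φ = -42.89806°, λ = -28.29722°
Bx = cos φ₂ cos Δλ = 0.732430,  By = cos φ₂ sin Δλ = -0.014099
φₘ = atan2(sin φ₁ + sin φ₂, √((cos φ₁ + Bx)² + By²)) = -43.16396°
λₘ = λ₁ + atan2(By, cos φ₁ + Bx) = -27.74822°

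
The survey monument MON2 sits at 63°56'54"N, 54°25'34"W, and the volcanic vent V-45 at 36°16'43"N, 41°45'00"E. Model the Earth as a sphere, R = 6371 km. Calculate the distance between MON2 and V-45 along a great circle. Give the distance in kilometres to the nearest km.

6719 km

MON2: φ = +63.94833°, λ = -54.42611°
V-45: φ = +36.27861°, λ = +41.75000°
Δφ = -27.6697°,  Δλ = 96.1761°
a = sin²(Δφ/2) + cos φ₁ cos φ₂ sin²(Δλ/2) = 0.253248
c = 2·arcsin(√a) = 1.054683 rad = 60.4289°
d = R·c = 6371 × 1.054683 = 6719.4 km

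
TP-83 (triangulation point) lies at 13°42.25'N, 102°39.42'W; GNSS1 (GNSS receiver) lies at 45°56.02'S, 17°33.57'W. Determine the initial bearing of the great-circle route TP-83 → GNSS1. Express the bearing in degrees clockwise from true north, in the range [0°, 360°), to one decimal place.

TP-83: φ = +13.70417°, λ = -102.65700°
GNSS1: φ = -45.93367°, λ = -17.55950°
Δλ = 85.0975°
y = sin Δλ · cos φ₂ = 0.692946
x = cos φ₁ sin φ₂ − sin φ₁ cos φ₂ cos Δλ = -0.712161
θ = atan2(y, x) = 135.7835° → 135.7835° (mod 360°)

135.8°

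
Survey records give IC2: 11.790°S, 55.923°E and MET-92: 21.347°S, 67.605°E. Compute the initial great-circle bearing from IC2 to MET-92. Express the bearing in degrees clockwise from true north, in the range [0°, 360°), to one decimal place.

Δλ = 11.6820°
y = sin Δλ · cos φ₂ = 0.188588
x = cos φ₁ sin φ₂ − sin φ₁ cos φ₂ cos Δλ = -0.169971
θ = atan2(y, x) = 132.0277° → 132.0277° (mod 360°)

132.0°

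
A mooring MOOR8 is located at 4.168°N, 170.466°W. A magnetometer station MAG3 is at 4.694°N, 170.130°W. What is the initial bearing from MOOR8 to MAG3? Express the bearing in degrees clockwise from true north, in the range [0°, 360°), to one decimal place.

Δλ = 0.3360°
y = sin Δλ · cos φ₂ = 0.005845
x = cos φ₁ sin φ₂ − sin φ₁ cos φ₂ cos Δλ = 0.009182
θ = atan2(y, x) = 32.4792° → 32.4792° (mod 360°)

32.5°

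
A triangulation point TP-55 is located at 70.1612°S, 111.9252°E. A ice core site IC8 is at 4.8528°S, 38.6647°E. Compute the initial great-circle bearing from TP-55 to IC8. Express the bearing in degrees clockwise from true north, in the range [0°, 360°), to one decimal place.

284.2°

Δλ = -73.2605°
y = sin Δλ · cos φ₂ = -0.954191
x = cos φ₁ sin φ₂ − sin φ₁ cos φ₂ cos Δλ = 0.241246
θ = atan2(y, x) = -75.8114° → 284.1886° (mod 360°)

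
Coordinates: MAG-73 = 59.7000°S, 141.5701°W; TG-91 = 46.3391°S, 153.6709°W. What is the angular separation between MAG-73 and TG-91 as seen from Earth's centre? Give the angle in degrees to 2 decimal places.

15.16°

Δφ = 13.3609°,  Δλ = -12.1008°
a = sin²(Δφ/2) + cos φ₁ cos φ₂ sin²(Δλ/2) = 0.017403
c = 2·arcsin(√a) = 0.264611 rad = 15.1611°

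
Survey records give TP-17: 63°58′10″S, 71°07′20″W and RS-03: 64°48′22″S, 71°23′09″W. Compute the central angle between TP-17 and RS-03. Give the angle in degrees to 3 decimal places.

0.844°

TP-17: φ = -63.96944°, λ = -71.12222°
RS-03: φ = -64.80611°, λ = -71.38583°
Δφ = -0.8367°,  Δλ = -0.2636°
a = sin²(Δφ/2) + cos φ₁ cos φ₂ sin²(Δλ/2) = 0.000054
c = 2·arcsin(√a) = 0.014737 rad = 0.8444°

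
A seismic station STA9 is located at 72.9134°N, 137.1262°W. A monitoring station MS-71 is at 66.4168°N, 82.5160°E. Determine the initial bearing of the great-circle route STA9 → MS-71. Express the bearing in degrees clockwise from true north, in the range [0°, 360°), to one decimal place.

335.6°

Δλ = -140.3578°
y = sin Δλ · cos φ₂ = -0.255248
x = cos φ₁ sin φ₂ − sin φ₁ cos φ₂ cos Δλ = 0.563758
θ = atan2(y, x) = -24.3592° → 335.6408° (mod 360°)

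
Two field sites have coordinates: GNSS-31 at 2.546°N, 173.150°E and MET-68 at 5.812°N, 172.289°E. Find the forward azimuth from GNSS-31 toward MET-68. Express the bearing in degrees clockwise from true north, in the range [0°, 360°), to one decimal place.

Δλ = -0.8610°
y = sin Δλ · cos φ₂ = -0.014949
x = cos φ₁ sin φ₂ − sin φ₁ cos φ₂ cos Δλ = 0.056977
θ = atan2(y, x) = -14.7018° → 345.2982° (mod 360°)

345.3°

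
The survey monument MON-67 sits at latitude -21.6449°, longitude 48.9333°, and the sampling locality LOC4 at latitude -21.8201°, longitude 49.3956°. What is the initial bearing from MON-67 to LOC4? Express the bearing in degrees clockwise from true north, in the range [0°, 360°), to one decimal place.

112.3°

Δλ = 0.4623°
y = sin Δλ · cos φ₂ = 0.007491
x = cos φ₁ sin φ₂ − sin φ₁ cos φ₂ cos Δλ = -0.003069
θ = atan2(y, x) = 112.2796° → 112.2796° (mod 360°)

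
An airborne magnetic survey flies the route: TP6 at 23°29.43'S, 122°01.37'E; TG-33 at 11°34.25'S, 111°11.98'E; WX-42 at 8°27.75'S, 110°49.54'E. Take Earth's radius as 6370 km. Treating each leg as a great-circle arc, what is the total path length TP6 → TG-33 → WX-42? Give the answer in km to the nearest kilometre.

2099 km

TP6: φ = -23.49050°, λ = +122.02283°
TG-33: φ = -11.57083°, λ = +111.19967°
WX-42: φ = -8.46250°, λ = +110.82567°
TP6→TG-33: c = 0.274889 rad, d = 1751.04 km
TG-33→WX-42: c = 0.054630 rad, d = 347.99 km
Total = 1751.04 + 347.99 = 2099.04 km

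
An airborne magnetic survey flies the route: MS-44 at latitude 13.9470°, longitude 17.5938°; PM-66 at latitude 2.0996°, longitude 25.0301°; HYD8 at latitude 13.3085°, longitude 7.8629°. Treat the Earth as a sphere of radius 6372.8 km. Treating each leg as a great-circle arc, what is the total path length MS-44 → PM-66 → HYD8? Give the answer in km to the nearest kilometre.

MS-44→PM-66: c = 0.243332 rad, d = 1550.70 km
PM-66→HYD8: c = 0.355139 rad, d = 2263.23 km
Total = 1550.70 + 2263.23 = 3813.94 km

3814 km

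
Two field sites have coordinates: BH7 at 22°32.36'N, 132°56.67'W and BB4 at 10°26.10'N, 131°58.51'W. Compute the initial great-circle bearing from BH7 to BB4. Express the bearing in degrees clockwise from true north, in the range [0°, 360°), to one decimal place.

BH7: φ = +22.53933°, λ = -132.94450°
BB4: φ = +10.43500°, λ = -131.97517°
Δλ = 0.9693°
y = sin Δλ · cos φ₂ = 0.016637
x = cos φ₁ sin φ₂ − sin φ₁ cos φ₂ cos Δλ = -0.209639
θ = atan2(y, x) = 175.4624° → 175.4624° (mod 360°)

175.5°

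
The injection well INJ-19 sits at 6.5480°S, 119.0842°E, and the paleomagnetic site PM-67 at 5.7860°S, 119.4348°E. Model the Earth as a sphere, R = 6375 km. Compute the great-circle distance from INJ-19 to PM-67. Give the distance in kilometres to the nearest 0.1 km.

93.2 km

Δφ = 0.7620°,  Δλ = 0.3506°
a = sin²(Δφ/2) + cos φ₁ cos φ₂ sin²(Δλ/2) = 0.000053
c = 2·arcsin(√a) = 0.014625 rad = 0.8379°
d = R·c = 6375 × 0.014625 = 93.2 km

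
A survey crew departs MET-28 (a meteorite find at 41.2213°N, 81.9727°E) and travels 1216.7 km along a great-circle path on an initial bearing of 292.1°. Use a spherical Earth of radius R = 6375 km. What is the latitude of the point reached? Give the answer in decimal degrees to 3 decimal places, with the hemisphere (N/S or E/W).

44.482°N

δ = d/R = 1216.7/6375 = 0.190855 rad
φ₂ = arcsin(sin φ₁ cos δ + cos φ₁ sin δ cos θ)
   = arcsin(0.65897·0.98184 + 0.75217·0.18970·0.37622) = 44.48203°
λ₂ = λ₁ + atan2(sin θ sin δ cos φ₁, cos δ − sin φ₁ sin φ₂) = 67.71127°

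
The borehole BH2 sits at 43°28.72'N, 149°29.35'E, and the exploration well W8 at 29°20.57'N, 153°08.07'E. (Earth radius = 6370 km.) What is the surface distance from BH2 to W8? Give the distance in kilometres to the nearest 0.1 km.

1604.6 km

BH2: φ = +43.47867°, λ = +149.48917°
W8: φ = +29.34283°, λ = +153.13450°
Δφ = -14.1358°,  Δλ = 3.6453°
a = sin²(Δφ/2) + cos φ₁ cos φ₂ sin²(Δλ/2) = 0.015780
c = 2·arcsin(√a) = 0.251904 rad = 14.4330°
d = R·c = 6370 × 0.251904 = 1604.6 km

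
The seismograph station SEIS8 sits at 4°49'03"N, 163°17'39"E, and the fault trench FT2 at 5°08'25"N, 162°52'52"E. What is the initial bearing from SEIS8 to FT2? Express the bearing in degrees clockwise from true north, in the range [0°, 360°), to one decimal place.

SEIS8: φ = +4.81750°, λ = +163.29417°
FT2: φ = +5.14028°, λ = +162.88111°
Δλ = -0.4131°
y = sin Δλ · cos φ₂ = -0.007180
x = cos φ₁ sin φ₂ − sin φ₁ cos φ₂ cos Δλ = 0.005636
θ = atan2(y, x) = -51.8716° → 308.1284° (mod 360°)

308.1°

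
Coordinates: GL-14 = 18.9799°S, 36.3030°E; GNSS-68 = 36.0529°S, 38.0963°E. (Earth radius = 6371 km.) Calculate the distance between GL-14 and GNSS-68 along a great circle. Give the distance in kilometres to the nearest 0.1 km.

Δφ = -17.0730°,  Δλ = 1.7933°
a = sin²(Δφ/2) + cos φ₁ cos φ₂ sin²(Δλ/2) = 0.022221
c = 2·arcsin(√a) = 0.299253 rad = 17.1459°
d = R·c = 6371 × 0.299253 = 1906.5 km

1906.5 km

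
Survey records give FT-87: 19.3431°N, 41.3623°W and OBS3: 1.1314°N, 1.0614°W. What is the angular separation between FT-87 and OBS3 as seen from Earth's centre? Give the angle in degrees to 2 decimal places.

43.45°

Δφ = -18.2117°,  Δλ = 40.3009°
a = sin²(Δφ/2) + cos φ₁ cos φ₂ sin²(Δλ/2) = 0.136996
c = 2·arcsin(√a) = 0.758298 rad = 43.4473°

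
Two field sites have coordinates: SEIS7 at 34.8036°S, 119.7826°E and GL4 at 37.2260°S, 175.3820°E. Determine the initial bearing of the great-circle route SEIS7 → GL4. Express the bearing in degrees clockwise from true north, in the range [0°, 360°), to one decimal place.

110.1°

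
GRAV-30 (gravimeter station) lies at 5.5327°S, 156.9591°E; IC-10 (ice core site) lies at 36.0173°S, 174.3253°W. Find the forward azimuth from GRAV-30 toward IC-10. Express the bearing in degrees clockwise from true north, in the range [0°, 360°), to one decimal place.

Δλ = 28.7156°
y = sin Δλ · cos φ₂ = 0.388617
x = cos φ₁ sin φ₂ − sin φ₁ cos φ₂ cos Δλ = -0.516898
θ = atan2(y, x) = 143.0632° → 143.0632° (mod 360°)

143.1°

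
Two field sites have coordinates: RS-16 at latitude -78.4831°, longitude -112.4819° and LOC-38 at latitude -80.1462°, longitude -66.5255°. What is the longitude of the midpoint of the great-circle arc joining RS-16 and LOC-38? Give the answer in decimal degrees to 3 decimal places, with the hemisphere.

91.372°W

Bx = cos φ₂ cos Δλ = 0.118974,  By = cos φ₂ sin Δλ = 0.123014
φₘ = atan2(sin φ₁ + sin φ₂, √((cos φ₁ + Bx)² + By²)) = -80.14004°
λₘ = λ₁ + atan2(By, cos φ₁ + Bx) = -91.37186°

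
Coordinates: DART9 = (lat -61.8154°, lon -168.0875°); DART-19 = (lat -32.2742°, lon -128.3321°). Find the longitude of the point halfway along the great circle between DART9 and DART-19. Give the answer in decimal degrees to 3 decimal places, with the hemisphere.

142.364°W

Bx = cos φ₂ cos Δλ = 0.650007,  By = cos φ₂ sin Δλ = 0.540708
φₘ = atan2(sin φ₁ + sin φ₂, √((cos φ₁ + Bx)² + By²)) = -48.64705°
λₘ = λ₁ + atan2(By, cos φ₁ + Bx) = -142.36379°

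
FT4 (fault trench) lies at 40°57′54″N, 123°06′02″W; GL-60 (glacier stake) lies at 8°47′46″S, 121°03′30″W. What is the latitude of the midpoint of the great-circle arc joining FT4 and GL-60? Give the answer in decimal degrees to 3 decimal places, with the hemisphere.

FT4: φ = +40.96500°, λ = -123.10056°
GL-60: φ = -8.79611°, λ = -121.05833°
Bx = cos φ₂ cos Δλ = 0.987611,  By = cos φ₂ sin Δλ = 0.035217
φₘ = atan2(sin φ₁ + sin φ₂, √((cos φ₁ + Bx)² + By²)) = 16.08682°
λₘ = λ₁ + atan2(By, cos φ₁ + Bx) = -121.94288°

16.087°N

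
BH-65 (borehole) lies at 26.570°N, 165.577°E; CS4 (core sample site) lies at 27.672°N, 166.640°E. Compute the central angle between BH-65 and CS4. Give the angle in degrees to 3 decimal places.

1.452°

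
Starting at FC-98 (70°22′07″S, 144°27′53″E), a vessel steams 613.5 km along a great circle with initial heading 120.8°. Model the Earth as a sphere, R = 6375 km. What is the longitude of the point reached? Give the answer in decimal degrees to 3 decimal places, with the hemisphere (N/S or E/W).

FC-98: φ = -70.36861°, λ = +144.46472°
δ = d/R = 613.5/6375 = 0.096235 rad
φ₂ = arcsin(sin φ₁ cos δ + cos φ₁ sin δ cos θ)
   = arcsin(-0.94187·0.99537 + 0.33597·0.09609·-0.51204) = -72.56266°
λ₂ = λ₁ + atan2(sin θ sin δ cos φ₁, cos δ − sin φ₁ sin φ₂) = 160.45210°

160.452°E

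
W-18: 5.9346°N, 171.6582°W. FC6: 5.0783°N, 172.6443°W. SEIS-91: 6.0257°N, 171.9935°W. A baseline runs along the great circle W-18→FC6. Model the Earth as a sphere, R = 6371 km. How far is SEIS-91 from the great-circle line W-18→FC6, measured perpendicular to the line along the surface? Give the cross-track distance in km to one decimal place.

32.0 km

δ₁₃ = central angle W-18→SEIS-91 = 0.006034 rad  (haversine)
θ₁₃ = bearing W-18→SEIS-91 = 285.297°,  θ₁₂ = bearing W-18→FC6 = 228.947°
dₓₜ = R·arcsin(sin δ₁₃ · sin(θ₁₃ − θ₁₂)) = 6371·arcsin(0.00603·sin(56.350°)) = 31.998 km
|dₓₜ| = 31.998 km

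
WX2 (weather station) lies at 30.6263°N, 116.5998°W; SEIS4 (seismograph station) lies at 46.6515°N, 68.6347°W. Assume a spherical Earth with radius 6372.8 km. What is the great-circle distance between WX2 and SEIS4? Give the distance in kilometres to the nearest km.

4450 km

Δφ = 16.0252°,  Δλ = 47.9651°
a = sin²(Δφ/2) + cos φ₁ cos φ₂ sin²(Δλ/2) = 0.117016
c = 2·arcsin(√a) = 0.698249 rad = 40.0067°
d = R·c = 6372.8 × 0.698249 = 4449.8 km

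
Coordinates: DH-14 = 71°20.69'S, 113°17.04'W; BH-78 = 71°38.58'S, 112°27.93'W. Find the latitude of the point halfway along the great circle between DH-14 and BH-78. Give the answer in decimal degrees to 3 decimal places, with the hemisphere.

DH-14: φ = -71.34483°, λ = -113.28400°
BH-78: φ = -71.64300°, λ = -112.46550°
Bx = cos φ₂ cos Δλ = 0.314905,  By = cos φ₂ sin Δλ = 0.004499
φₘ = atan2(sin φ₁ + sin φ₂, √((cos φ₁ + Bx)² + By²)) = -71.49436°
λₘ = λ₁ + atan2(By, cos φ₁ + Bx) = -112.87793°

71.494°S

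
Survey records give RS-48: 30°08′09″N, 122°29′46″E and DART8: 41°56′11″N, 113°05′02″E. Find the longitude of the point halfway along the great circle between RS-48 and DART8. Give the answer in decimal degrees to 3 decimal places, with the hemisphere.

RS-48: φ = +30.13583°, λ = +122.49611°
DART8: φ = +41.93639°, λ = +113.08389°
Bx = cos φ₂ cos Δλ = 0.733873,  By = cos φ₂ sin Δλ = -0.121653
φₘ = atan2(sin φ₁ + sin φ₂, √((cos φ₁ + Bx)² + By²)) = 36.12768°
λₘ = λ₁ + atan2(By, cos φ₁ + Bx) = 118.14462°

118.145°E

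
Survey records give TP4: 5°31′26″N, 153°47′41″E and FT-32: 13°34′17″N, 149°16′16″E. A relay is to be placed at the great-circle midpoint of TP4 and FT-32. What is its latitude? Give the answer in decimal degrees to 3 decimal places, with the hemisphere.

TP4: φ = +5.52389°, λ = +153.79472°
FT-32: φ = +13.57139°, λ = +149.27111°
Bx = cos φ₂ cos Δλ = 0.969050,  By = cos φ₂ sin Δλ = -0.076668
φₘ = atan2(sin φ₁ + sin φ₂, √((cos φ₁ + Bx)² + By²)) = 9.55494°
λₘ = λ₁ + atan2(By, cos φ₁ + Bx) = 151.55969°

9.555°N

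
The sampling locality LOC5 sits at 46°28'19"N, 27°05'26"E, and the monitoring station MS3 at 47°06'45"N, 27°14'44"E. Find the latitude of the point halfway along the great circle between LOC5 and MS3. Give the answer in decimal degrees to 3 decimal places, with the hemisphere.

46.792°N

LOC5: φ = +46.47194°, λ = +27.09056°
MS3: φ = +47.11250°, λ = +27.24556°
Bx = cos φ₂ cos Δλ = 0.680559,  By = cos φ₂ sin Δλ = 0.001841
φₘ = atan2(sin φ₁ + sin φ₂, √((cos φ₁ + Bx)² + By²)) = 46.79225°
λₘ = λ₁ + atan2(By, cos φ₁ + Bx) = 27.16759°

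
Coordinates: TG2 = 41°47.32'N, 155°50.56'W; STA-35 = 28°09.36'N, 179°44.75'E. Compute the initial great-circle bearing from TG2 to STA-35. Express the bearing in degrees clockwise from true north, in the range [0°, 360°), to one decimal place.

243.3°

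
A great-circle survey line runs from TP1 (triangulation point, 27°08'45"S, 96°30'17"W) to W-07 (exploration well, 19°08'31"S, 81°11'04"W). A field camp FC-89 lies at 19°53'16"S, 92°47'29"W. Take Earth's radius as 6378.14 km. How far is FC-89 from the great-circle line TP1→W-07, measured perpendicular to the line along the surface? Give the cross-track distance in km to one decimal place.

TP1: φ = -27.14583°, λ = -96.50472°
W-07: φ = -19.14194°, λ = -81.18444°
FC-89: φ = -19.88778°, λ = -92.79139°
δ₁₃ = central angle TP1→FC-89 = 0.139896 rad  (haversine)
θ₁₃ = bearing TP1→FC-89 = 25.897°,  θ₁₂ = bearing TP1→W-07 = 63.597°
dₓₜ = R·arcsin(sin δ₁₃ · sin(θ₁₃ − θ₁₂)) = 6378.14·arcsin(0.13944·sin(-37.699°)) = -544.528 km
|dₓₜ| = 544.528 km

544.5 km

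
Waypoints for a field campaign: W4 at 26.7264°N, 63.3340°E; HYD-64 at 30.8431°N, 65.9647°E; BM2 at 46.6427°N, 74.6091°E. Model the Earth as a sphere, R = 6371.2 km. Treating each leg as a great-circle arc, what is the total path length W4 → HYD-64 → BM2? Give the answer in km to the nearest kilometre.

W4→HYD-64: c = 0.082343 rad, d = 524.62 km
HYD-64→BM2: c = 0.299365 rad, d = 1907.32 km
Total = 524.62 + 1907.32 = 2431.94 km

2432 km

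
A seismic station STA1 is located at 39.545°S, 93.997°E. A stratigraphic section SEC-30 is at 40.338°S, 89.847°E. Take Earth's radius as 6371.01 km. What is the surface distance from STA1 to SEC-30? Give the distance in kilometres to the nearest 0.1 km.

364.6 km

Δφ = -0.7930°,  Δλ = -4.1500°
a = sin²(Δφ/2) + cos φ₁ cos φ₂ sin²(Δλ/2) = 0.000818
c = 2·arcsin(√a) = 0.057226 rad = 3.2788°
d = R·c = 6371.01 × 0.057226 = 364.6 km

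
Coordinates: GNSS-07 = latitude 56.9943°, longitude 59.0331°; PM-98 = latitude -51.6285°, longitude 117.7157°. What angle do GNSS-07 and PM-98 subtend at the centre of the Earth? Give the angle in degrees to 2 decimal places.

Δφ = -108.6228°,  Δλ = 58.6826°
a = sin²(Δφ/2) + cos φ₁ cos φ₂ sin²(Δλ/2) = 0.740859
c = 2·arcsin(√a) = 2.073411 rad = 118.7977°

118.80°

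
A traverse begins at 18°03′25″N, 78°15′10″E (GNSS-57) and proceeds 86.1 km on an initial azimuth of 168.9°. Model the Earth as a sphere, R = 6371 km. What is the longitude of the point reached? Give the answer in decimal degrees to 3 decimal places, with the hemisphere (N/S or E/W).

78.409°E

GNSS-57: φ = +18.05694°, λ = +78.25278°
δ = d/R = 86.1/6371 = 0.013514 rad
φ₂ = arcsin(sin φ₁ cos δ + cos φ₁ sin δ cos θ)
   = arcsin(0.30996·0.99991 + 0.95075·0.01351·-0.98129) = 17.29705°
λ₂ = λ₁ + atan2(sin θ sin δ cos φ₁, cos δ − sin φ₁ sin φ₂) = 78.40891°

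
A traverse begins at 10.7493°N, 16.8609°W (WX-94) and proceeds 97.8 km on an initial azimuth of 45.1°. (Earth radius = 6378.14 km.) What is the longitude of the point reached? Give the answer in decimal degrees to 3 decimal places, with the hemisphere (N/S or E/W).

δ = d/R = 97.8/6378.14 = 0.015334 rad
φ₂ = arcsin(sin φ₁ cos δ + cos φ₁ sin δ cos θ)
   = arcsin(0.18651·0.99988 + 0.98245·0.01533·0.70587) = 11.36879°
λ₂ = λ₁ + atan2(sin θ sin δ cos φ₁, cos δ − sin φ₁ sin φ₂) = -16.22614°

16.226°W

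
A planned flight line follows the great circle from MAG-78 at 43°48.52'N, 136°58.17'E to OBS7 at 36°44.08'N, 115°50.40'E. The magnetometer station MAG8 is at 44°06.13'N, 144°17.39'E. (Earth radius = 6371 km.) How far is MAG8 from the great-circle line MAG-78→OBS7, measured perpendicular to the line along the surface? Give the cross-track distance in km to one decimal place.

110.0 km

MAG-78: φ = +43.80867°, λ = +136.96950°
OBS7: φ = +36.73467°, λ = +115.84000°
MAG8: φ = +44.10217°, λ = +144.28983°
δ₁₃ = central angle MAG-78→MAG8 = 0.092087 rad  (haversine)
θ₁₃ = bearing MAG-78→MAG8 = 84.274°,  θ₁₂ = bearing MAG-78→OBS7 = 253.449°
dₓₜ = R·arcsin(sin δ₁₃ · sin(θ₁₃ − θ₁₂)) = 6371·arcsin(0.09196·sin(-169.175°)) = -110.035 km
|dₓₜ| = 110.035 km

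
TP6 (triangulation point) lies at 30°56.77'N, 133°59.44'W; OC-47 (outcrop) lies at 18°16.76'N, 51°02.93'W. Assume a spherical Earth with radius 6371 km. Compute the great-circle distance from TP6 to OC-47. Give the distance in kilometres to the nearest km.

TP6: φ = +30.94617°, λ = -133.99067°
OC-47: φ = +18.27933°, λ = -51.04883°
Δφ = -12.6668°,  Δλ = 82.9418°
a = sin²(Δφ/2) + cos φ₁ cos φ₂ sin²(Δλ/2) = 0.369322
c = 2·arcsin(√a) = 1.306369 rad = 74.8494°
d = R·c = 6371 × 1.306369 = 8322.9 km

8323 km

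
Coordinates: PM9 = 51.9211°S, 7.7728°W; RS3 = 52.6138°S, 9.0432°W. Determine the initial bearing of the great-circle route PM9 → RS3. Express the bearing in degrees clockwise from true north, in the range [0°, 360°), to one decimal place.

Δλ = -1.2704°
y = sin Δλ · cos φ₂ = -0.013462
x = cos φ₁ sin φ₂ − sin φ₁ cos φ₂ cos Δλ = -0.012207
θ = atan2(y, x) = -132.2016° → 227.7984° (mod 360°)

227.8°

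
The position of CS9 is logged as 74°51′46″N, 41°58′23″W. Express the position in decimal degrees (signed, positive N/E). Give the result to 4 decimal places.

lat: 74.8628° N → +74.8628°
lon: 41.9731° W → -41.9731°

+74.8628°, -41.9731°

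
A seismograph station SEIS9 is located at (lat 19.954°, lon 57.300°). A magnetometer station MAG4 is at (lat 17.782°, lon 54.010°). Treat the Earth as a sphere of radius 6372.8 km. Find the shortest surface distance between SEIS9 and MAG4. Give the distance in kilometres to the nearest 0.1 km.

422.2 km

Δφ = -2.1720°,  Δλ = -3.2900°
a = sin²(Δφ/2) + cos φ₁ cos φ₂ sin²(Δλ/2) = 0.001097
c = 2·arcsin(√a) = 0.066249 rad = 3.7958°
d = R·c = 6372.8 × 0.066249 = 422.2 km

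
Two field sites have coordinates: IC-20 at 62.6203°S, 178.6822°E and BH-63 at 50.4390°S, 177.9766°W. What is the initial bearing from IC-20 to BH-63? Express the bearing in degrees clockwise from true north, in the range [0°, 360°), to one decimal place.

Δλ = 3.3412°
y = sin Δλ · cos φ₂ = 0.037120
x = cos φ₁ sin φ₂ − sin φ₁ cos φ₂ cos Δλ = 0.210044
θ = atan2(y, x) = 10.0220° → 10.0220° (mod 360°)

10.0°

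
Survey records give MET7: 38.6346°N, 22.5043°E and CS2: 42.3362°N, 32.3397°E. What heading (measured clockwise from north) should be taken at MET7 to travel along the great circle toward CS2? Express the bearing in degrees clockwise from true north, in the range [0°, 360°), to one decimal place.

Δλ = 9.8354°
y = sin Δλ · cos φ₂ = 0.126270
x = cos φ₁ sin φ₂ − sin φ₁ cos φ₂ cos Δλ = 0.071343
θ = atan2(y, x) = 60.5332° → 60.5332° (mod 360°)

60.5°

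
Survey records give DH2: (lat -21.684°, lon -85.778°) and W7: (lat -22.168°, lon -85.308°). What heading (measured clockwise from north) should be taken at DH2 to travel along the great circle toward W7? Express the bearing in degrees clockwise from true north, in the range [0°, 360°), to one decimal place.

Δλ = 0.4700°
y = sin Δλ · cos φ₂ = 0.007597
x = cos φ₁ sin φ₂ − sin φ₁ cos φ₂ cos Δλ = -0.008459
θ = atan2(y, x) = 138.0739° → 138.0739° (mod 360°)

138.1°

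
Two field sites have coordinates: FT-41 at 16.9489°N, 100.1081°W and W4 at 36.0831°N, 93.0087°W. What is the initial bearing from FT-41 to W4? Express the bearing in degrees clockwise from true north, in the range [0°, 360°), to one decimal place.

Δλ = 7.0994°
y = sin Δλ · cos φ₂ = 0.099882
x = cos φ₁ sin φ₂ − sin φ₁ cos φ₂ cos Δλ = 0.329588
θ = atan2(y, x) = 16.8595° → 16.8595° (mod 360°)

16.9°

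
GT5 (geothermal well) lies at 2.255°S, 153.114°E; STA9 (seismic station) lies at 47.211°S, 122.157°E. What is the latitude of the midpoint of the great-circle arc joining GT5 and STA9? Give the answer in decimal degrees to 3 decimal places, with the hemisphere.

25.516°S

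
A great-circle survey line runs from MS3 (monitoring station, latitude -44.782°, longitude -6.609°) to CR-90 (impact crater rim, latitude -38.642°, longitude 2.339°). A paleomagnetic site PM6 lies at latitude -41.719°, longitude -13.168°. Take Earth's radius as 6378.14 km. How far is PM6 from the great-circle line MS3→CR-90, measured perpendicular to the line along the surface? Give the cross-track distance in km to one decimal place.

δ₁₃ = central angle MS3→PM6 = 0.098998 rad  (haversine)
θ₁₃ = bearing MS3→PM6 = 300.385°,  θ₁₂ = bearing MS3→CR-90 = 50.467°
dₓₜ = R·arcsin(sin δ₁₃ · sin(θ₁₃ − θ₁₂)) = 6378.14·arcsin(0.09884·sin(249.918°)) = -592.920 km
|dₓₜ| = 592.920 km

592.9 km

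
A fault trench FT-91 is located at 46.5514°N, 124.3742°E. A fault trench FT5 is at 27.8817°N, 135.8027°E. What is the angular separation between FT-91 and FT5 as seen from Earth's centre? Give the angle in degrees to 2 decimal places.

20.72°

Δφ = -18.6697°,  Δλ = 11.4285°
a = sin²(Δφ/2) + cos φ₁ cos φ₂ sin²(Δλ/2) = 0.032336
c = 2·arcsin(√a) = 0.361613 rad = 20.7189°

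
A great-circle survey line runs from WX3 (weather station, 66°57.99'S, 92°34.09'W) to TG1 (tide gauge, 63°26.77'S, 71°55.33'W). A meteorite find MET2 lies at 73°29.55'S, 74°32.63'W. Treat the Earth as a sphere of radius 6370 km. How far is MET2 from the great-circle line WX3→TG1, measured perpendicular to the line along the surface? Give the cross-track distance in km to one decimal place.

911.0 km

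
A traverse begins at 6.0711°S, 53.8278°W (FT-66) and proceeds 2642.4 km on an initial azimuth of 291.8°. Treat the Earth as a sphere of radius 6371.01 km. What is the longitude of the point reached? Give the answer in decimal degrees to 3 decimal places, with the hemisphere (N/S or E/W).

75.831°W

δ = d/R = 2642.4/6371.01 = 0.414754 rad
φ₂ = arcsin(sin φ₁ cos δ + cos φ₁ sin δ cos θ)
   = arcsin(-0.10576·0.91522 + 0.99439·0.40296·0.37137) = 2.98149°
λ₂ = λ₁ + atan2(sin θ sin δ cos φ₁, cos δ − sin φ₁ sin φ₂) = -75.83073°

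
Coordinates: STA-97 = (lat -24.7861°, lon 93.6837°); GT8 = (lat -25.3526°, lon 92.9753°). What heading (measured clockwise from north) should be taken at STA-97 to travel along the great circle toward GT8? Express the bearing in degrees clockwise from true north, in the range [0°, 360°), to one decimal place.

228.4°

Δλ = -0.7084°
y = sin Δλ · cos φ₂ = -0.011173
x = cos φ₁ sin φ₂ − sin φ₁ cos φ₂ cos Δλ = -0.009916
θ = atan2(y, x) = -131.5896° → 228.4104° (mod 360°)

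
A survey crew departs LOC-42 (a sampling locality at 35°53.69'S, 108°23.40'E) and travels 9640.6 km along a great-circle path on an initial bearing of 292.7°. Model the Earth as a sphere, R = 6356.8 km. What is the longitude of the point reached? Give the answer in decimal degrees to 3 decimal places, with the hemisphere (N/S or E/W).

LOC-42: φ = -35.89483°, λ = +108.39000°
δ = d/R = 9640.6/6356.8 = 1.516581 rad
φ₂ = arcsin(sin φ₁ cos δ + cos φ₁ sin δ cos θ)
   = arcsin(-0.58630·0.05419 + 0.81009·0.99853·0.38591) = 16.28348°
λ₂ = λ₁ + atan2(sin θ sin δ cos φ₁, cos δ − sin φ₁ sin φ₂) = 34.71576°

34.716°E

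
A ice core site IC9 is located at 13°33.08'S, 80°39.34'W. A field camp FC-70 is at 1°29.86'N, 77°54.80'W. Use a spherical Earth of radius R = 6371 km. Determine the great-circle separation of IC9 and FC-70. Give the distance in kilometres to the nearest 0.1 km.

1700.5 km

IC9: φ = -13.55133°, λ = -80.65567°
FC-70: φ = +1.49767°, λ = -77.91333°
Δφ = 15.0490°,  Δλ = 2.7423°
a = sin²(Δφ/2) + cos φ₁ cos φ₂ sin²(Δλ/2) = 0.017704
c = 2·arcsin(√a) = 0.266907 rad = 15.2927°
d = R·c = 6371 × 0.266907 = 1700.5 km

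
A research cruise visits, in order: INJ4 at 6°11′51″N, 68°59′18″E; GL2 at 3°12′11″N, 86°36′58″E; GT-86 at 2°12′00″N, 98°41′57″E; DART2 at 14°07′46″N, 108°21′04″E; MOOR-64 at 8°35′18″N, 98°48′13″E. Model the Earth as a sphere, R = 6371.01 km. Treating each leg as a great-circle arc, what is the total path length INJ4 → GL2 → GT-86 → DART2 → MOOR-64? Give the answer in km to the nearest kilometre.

6235 km

INJ4: φ = +6.19750°, λ = +68.98833°
GL2: φ = +3.20306°, λ = +86.61611°
GT-86: φ = +2.20000°, λ = +98.69917°
DART2: φ = +14.12944°, λ = +108.35111°
MOOR-64: φ = +8.58833°, λ = +98.80361°
INJ4→GL2: c = 0.311007 rad, d = 1981.43 km
GL2→GT-86: c = 0.211377 rad, d = 1346.69 km
GT-86→DART2: c = 0.266549 rad, d = 1698.19 km
DART2→MOOR-64: c = 0.189783 rad, d = 1209.11 km
Total = 1981.43 + 1346.69 + 1698.19 + 1209.11 = 6235.41 km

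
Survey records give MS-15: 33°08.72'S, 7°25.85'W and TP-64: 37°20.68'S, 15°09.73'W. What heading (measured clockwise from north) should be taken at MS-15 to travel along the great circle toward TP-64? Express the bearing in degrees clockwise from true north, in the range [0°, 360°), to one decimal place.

MS-15: φ = -33.14533°, λ = -7.43083°
TP-64: φ = -37.34467°, λ = -15.16217°
Δλ = -7.7313°
y = sin Δλ · cos φ₂ = -0.106950
x = cos φ₁ sin φ₂ − sin φ₁ cos φ₂ cos Δλ = -0.077178
θ = atan2(y, x) = -125.8152° → 234.1848° (mod 360°)

234.2°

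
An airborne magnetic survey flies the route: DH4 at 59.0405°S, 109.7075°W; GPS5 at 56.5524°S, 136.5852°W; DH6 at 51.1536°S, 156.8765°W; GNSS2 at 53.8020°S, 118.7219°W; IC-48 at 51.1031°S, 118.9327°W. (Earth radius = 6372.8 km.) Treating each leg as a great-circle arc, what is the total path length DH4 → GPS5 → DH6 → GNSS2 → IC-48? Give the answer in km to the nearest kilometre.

5929 km

DH4→GPS5: c = 0.251954 rad, d = 1605.65 km
GPS5→DH6: c = 0.228049 rad, d = 1453.31 km
DH6→GNSS2: c = 0.403256 rad, d = 2569.87 km
GNSS2→IC-48: c = 0.047158 rad, d = 300.53 km
Total = 1605.65 + 1453.31 + 2569.87 + 300.53 = 5929.36 km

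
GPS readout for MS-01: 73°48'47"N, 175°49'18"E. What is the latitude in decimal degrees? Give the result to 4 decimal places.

73.8131°N

73° + 48′/60 + 47″/3600 = 73 + 0.80000 + 0.01306 = 73.8131°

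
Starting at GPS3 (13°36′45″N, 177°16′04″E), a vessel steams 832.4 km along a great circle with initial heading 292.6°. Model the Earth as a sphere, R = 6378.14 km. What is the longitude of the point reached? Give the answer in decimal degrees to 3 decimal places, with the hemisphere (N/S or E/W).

GPS3: φ = +13.61250°, λ = +177.26778°
δ = d/R = 832.4/6378.14 = 0.130508 rad
φ₂ = arcsin(sin φ₁ cos δ + cos φ₁ sin δ cos θ)
   = arcsin(0.23535·0.99150 + 0.97191·0.13014·0.38430) = 16.37718°
λ₂ = λ₁ + atan2(sin θ sin δ cos φ₁, cos δ − sin φ₁ sin φ₂) = 170.07399°

170.074°E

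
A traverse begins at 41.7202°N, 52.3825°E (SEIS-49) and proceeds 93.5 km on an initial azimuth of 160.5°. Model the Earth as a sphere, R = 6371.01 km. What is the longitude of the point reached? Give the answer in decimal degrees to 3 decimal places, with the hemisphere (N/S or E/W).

δ = d/R = 93.5/6371.01 = 0.014676 rad
φ₂ = arcsin(sin φ₁ cos δ + cos φ₁ sin δ cos θ)
   = arcsin(0.66549·0.99989 + 0.74640·0.01468·-0.94264) = 40.92696°
λ₂ = λ₁ + atan2(sin θ sin δ cos φ₁, cos δ − sin φ₁ sin φ₂) = 52.75399°

52.754°E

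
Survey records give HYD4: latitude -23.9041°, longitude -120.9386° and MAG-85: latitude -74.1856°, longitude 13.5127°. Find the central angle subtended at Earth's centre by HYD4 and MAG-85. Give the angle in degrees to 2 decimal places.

Δφ = -50.2815°,  Δλ = 134.4513°
a = sin²(Δφ/2) + cos φ₁ cos φ₂ sin²(Δλ/2) = 0.392304
c = 2·arcsin(√a) = 1.353703 rad = 77.5615°

77.56°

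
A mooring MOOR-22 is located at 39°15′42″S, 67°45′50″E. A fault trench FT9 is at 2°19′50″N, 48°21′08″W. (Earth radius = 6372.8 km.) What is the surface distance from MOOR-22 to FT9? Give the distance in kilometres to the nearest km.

MOOR-22: φ = -39.26167°, λ = +67.76389°
FT9: φ = +2.33056°, λ = -48.35222°
Δφ = 41.5922°,  Δλ = -116.1161°
a = sin²(Δφ/2) + cos φ₁ cos φ₂ sin²(Δλ/2) = 0.683139
c = 2·arcsin(√a) = 1.945802 rad = 111.4862°
d = R·c = 6372.8 × 1.945802 = 12400.2 km

12400 km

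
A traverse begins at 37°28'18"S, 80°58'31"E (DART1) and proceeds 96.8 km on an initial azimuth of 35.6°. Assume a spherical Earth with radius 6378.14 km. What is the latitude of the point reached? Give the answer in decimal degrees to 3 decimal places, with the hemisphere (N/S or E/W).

36.763°S

DART1: φ = -37.47167°, λ = +80.97528°
δ = d/R = 96.8/6378.14 = 0.015177 rad
φ₂ = arcsin(sin φ₁ cos δ + cos φ₁ sin δ cos θ)
   = arcsin(-0.60837·0.99988 + 0.79365·0.01518·0.81310) = -36.76293°
λ₂ = λ₁ + atan2(sin θ sin δ cos φ₁, cos δ − sin φ₁ sin φ₂) = 81.60713°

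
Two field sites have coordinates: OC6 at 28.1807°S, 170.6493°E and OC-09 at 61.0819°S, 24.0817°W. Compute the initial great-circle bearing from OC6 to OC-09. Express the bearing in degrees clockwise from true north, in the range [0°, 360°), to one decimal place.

172.9°

Δλ = 165.2690°
y = sin Δλ · cos φ₂ = 0.122960
x = cos φ₁ sin φ₂ − sin φ₁ cos φ₂ cos Δλ = -0.992411
θ = atan2(y, x) = 172.9370° → 172.9370° (mod 360°)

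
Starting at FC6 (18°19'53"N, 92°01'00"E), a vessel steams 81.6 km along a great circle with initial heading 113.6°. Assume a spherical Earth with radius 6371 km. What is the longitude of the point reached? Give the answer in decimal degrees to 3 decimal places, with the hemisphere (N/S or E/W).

FC6: φ = +18.33139°, λ = +92.01667°
δ = d/R = 81.6/6371 = 0.012808 rad
φ₂ = arcsin(sin φ₁ cos δ + cos φ₁ sin δ cos θ)
   = arcsin(0.31451·0.99992 + 0.94925·0.01281·-0.40035) = 18.03630°
λ₂ = λ₁ + atan2(sin θ sin δ cos φ₁, cos δ − sin φ₁ sin φ₂) = 92.72389°

92.724°E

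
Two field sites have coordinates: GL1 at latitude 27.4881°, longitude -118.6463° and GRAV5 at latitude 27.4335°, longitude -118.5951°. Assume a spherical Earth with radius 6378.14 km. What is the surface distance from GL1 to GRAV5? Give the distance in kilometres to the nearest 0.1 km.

Δφ = -0.0546°,  Δλ = 0.0512°
a = sin²(Δφ/2) + cos φ₁ cos φ₂ sin²(Δλ/2) = 0.000000
c = 2·arcsin(√a) = 0.001240 rad = 0.0710°
d = R·c = 6378.14 × 0.001240 = 7.9 km

7.9 km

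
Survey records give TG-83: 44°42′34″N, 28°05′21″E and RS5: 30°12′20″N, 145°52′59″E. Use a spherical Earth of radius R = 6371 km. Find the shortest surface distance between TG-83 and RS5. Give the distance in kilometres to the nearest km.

9577 km

TG-83: φ = +44.70944°, λ = +28.08917°
RS5: φ = +30.20556°, λ = +145.88306°
Δφ = -14.5039°,  Δλ = 117.7939°
a = sin²(Δφ/2) + cos φ₁ cos φ₂ sin²(Δλ/2) = 0.466227
c = 2·arcsin(√a) = 1.503198 rad = 86.1269°
d = R·c = 6371 × 1.503198 = 9576.9 km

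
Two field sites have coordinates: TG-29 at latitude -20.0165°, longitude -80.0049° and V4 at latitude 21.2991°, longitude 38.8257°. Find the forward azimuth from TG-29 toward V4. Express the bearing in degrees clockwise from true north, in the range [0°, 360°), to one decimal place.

Δλ = 118.8306°
y = sin Δλ · cos φ₂ = 0.816212
x = cos φ₁ sin φ₂ − sin φ₁ cos φ₂ cos Δλ = 0.187509
θ = atan2(y, x) = 77.0619° → 77.0619° (mod 360°)

77.1°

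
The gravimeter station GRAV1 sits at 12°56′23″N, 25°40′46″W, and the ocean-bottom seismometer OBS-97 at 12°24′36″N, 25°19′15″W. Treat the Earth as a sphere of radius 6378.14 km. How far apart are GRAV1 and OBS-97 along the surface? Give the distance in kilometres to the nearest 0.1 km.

GRAV1: φ = +12.93972°, λ = -25.67944°
OBS-97: φ = +12.41000°, λ = -25.32083°
Δφ = -0.5297°,  Δλ = 0.3586°
a = sin²(Δφ/2) + cos φ₁ cos φ₂ sin²(Δλ/2) = 0.000031
c = 2·arcsin(√a) = 0.011080 rad = 0.6348°
d = R·c = 6378.14 × 0.011080 = 70.7 km

70.7 km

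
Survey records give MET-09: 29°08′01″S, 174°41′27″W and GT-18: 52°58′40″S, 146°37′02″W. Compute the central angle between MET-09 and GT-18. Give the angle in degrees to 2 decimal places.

31.49°

MET-09: φ = -29.13361°, λ = -174.69083°
GT-18: φ = -52.97778°, λ = -146.61722°
Δφ = -23.8442°,  Δλ = 28.0736°
a = sin²(Δφ/2) + cos φ₁ cos φ₂ sin²(Δλ/2) = 0.073616
c = 2·arcsin(√a) = 0.549535 rad = 31.4861°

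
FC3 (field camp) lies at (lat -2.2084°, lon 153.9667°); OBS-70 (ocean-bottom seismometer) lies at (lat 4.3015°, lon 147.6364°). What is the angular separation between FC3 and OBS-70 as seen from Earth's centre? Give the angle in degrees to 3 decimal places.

Δφ = 6.5099°,  Δλ = -6.3303°
a = sin²(Δφ/2) + cos φ₁ cos φ₂ sin²(Δλ/2) = 0.006262
c = 2·arcsin(√a) = 0.158426 rad = 9.0772°

9.077°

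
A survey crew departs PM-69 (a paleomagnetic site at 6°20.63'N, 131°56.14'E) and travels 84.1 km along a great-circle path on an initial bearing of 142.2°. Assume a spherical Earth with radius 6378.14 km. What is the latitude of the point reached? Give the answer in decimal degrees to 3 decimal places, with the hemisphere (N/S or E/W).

5.747°N

PM-69: φ = +6.34383°, λ = +131.93567°
δ = d/R = 84.1/6378.14 = 0.013186 rad
φ₂ = arcsin(sin φ₁ cos δ + cos φ₁ sin δ cos θ)
   = arcsin(0.11049·0.99991 + 0.99388·0.01319·-0.79016) = 5.74668°
λ₂ = λ₁ + atan2(sin θ sin δ cos φ₁, cos δ − sin φ₁ sin φ₂) = 132.40104°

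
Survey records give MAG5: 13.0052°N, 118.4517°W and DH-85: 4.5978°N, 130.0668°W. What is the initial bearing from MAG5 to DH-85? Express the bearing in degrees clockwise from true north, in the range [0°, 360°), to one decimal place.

234.8°

Δλ = -11.6151°
y = sin Δλ · cos φ₂ = -0.200688
x = cos φ₁ sin φ₂ − sin φ₁ cos φ₂ cos Δλ = -0.141617
θ = atan2(y, x) = -125.2090° → 234.7910° (mod 360°)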